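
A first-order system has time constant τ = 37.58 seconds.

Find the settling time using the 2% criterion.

For first-order system, 2% settling time ≈ 4τ = 4 × 37.58 = 150.32 s.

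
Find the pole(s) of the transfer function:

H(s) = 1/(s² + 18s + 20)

Discriminant = 18² - 4×1×20 = 324 - 80 = 244 > 0, so two distinct real poles. Using quadratic formula: s = (-18 ± √244)/(2×1) = (-18 ± √244)/2, with √244 ≈ 15.6205. s₁ ≈ -1.1898, s₂ ≈ -16.8102. Poles: s₁ = -1.1898, s₂ = -16.8102.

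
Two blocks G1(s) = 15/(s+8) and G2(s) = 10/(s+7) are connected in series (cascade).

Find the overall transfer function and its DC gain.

Series: multiply transfer functions. G_eq = 15/(s+8) × 10/(s+7) = 150/((s+8)(s+7)). DC gain = 150/(8×7) = 2.6786.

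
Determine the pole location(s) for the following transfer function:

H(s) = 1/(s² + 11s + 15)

Discriminant = 11² - 4×1×15 = 121 - 60 = 61 > 0, so two distinct real poles. Using quadratic formula: s = (-11 ± √61)/(2×1) = (-11 ± √61)/2, with √61 ≈ 7.8102. s₁ ≈ -1.5949, s₂ ≈ -9.4051. Poles: s₁ = -1.5949, s₂ = -9.4051.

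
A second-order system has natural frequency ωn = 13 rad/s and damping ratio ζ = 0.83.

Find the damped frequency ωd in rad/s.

ωd = ωn√(1 - ζ²) = 13√(1 - 0.83²) = 7.25 rad/s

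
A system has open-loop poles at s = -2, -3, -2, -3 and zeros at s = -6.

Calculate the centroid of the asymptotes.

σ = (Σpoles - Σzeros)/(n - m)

σ = (Σpoles - Σzeros)/(n - m) = (-10 - (-6))/(4 - 1) = -4/3 = -1.33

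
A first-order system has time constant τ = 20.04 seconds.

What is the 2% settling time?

For first-order system, 2% settling time ≈ 4τ = 4 × 20.04 = 80.16 s.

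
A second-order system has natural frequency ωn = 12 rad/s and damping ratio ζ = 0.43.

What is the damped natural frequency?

ωd = ωn√(1 - ζ²) = 12√(1 - 0.43²) = 10.83 rad/s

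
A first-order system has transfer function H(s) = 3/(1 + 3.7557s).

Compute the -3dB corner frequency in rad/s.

Corner frequency = 1/τ = 1/3.7557 = 0.266 rad/s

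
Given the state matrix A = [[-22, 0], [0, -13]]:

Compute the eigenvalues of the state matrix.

For diagonal matrix, eigenvalues are diagonal entries: λ₁ = -22, λ₂ = -13.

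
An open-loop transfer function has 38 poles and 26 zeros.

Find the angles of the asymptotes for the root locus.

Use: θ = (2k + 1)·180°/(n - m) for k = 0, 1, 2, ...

n - m = 38 - 26 = 12. Angles: θk = (2k + 1)·180°/12 = 15°, 45°, 75°, 105°, 135°, 165°, 195°, 225°, 255°, 285°, 315°, 345°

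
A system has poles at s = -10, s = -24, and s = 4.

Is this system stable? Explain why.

Pole(s) at s = 4 are not in the left half-plane. System is unstable.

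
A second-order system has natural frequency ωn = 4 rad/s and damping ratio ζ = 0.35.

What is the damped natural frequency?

ωd = ωn√(1 - ζ²) = 4√(1 - 0.35²) = 3.75 rad/s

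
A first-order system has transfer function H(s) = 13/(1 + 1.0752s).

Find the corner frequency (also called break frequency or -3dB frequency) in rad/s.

Corner frequency = 1/τ = 1/1.0752 = 0.93 rad/s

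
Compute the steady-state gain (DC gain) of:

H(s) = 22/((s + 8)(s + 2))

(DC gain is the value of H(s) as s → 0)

DC gain = H(0) = 22/(8 × 2) = 22/16 = 1.375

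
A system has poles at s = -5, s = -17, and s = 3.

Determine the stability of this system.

Pole(s) at s = 3 are not in the left half-plane. System is unstable.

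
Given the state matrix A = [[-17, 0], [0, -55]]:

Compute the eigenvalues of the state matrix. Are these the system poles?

For diagonal matrix, eigenvalues are diagonal entries: λ₁ = -17, λ₂ = -55. Eigenvalues of A = system poles.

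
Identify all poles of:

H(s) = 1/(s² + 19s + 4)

Discriminant = 19² - 4×1×4 = 361 - 16 = 345 > 0, so two distinct real poles. Using quadratic formula: s = (-19 ± √345)/(2×1) = (-19 ± √345)/2, with √345 ≈ 18.5742. s₁ ≈ -0.2129, s₂ ≈ -18.7871. Poles: s₁ = -0.2129, s₂ = -18.7871.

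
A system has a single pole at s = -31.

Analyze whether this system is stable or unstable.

Pole at s = -31 is in the left half-plane. Stable.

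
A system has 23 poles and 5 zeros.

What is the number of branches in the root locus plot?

Root locus has n branches where n = number of poles = 23.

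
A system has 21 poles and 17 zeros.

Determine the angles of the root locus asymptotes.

n - m = 21 - 17 = 4. Angles: θk = (2k + 1)·180°/4 = 45°, 135°, 225°, 315°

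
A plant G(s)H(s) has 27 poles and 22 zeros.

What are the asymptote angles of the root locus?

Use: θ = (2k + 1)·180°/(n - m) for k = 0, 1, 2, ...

n - m = 27 - 22 = 5. Angles: θk = (2k + 1)·180°/5 = 36°, 108°, 180°, 252°, 324°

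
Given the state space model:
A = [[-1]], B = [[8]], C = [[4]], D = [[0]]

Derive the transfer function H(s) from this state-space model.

(sI - A)⁻¹ = 1/(s + 1). H(s) = 4 × 8/(s + 1) + 0 = 32/(s + 1).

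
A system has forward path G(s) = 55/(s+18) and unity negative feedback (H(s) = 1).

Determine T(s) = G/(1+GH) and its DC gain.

T(s) = G/(1+GH) = [55/(s+18)] / [1 + 55/(s+18)] = 55/(s+18+55) = 55/(s+73). DC gain = 55/73 = 0.7534.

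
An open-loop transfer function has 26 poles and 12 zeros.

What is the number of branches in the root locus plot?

Root locus has n branches where n = number of poles = 26.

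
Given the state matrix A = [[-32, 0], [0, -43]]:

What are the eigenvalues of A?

For diagonal matrix, eigenvalues are diagonal entries: λ₁ = -32, λ₂ = -43.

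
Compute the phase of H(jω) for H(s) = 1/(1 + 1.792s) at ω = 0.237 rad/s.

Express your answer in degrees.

Phase = -arctan(ωτ) = -arctan(0.237 × 1.792) = -23.0°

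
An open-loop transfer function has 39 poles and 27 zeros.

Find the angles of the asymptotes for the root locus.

n - m = 39 - 27 = 12. Angles: θk = (2k + 1)·180°/12 = 15°, 45°, 75°, 105°, 135°, 165°, 195°, 225°, 255°, 285°, 315°, 345°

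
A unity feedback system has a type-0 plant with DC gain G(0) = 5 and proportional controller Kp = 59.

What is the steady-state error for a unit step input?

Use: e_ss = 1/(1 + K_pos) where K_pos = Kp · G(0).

K_pos = Kp · G(0) = 59 × 5 = 295. e_ss = 1/(1 + 295) = 0.0034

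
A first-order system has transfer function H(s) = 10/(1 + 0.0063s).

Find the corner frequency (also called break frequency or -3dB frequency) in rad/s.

Corner frequency = 1/τ = 1/0.0063 = 158.73 rad/s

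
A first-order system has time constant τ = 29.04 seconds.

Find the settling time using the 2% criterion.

For first-order system, 2% settling time ≈ 4τ = 4 × 29.04 = 116.16 s.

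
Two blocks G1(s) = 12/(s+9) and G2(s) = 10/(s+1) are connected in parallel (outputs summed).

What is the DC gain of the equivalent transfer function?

Parallel: G_eq = G1 + G2. DC gain = G1(0) + G2(0) = 12/9 + 10/1 = 1.3333 + 10 = 11.3333.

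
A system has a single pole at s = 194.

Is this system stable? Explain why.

Pole at s = 194 is in the right half-plane. Unstable.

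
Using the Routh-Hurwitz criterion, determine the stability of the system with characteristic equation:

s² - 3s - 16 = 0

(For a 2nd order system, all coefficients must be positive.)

Coefficients: 1, -3, -16. b=-3, c=-16 not positive, so system is unstable.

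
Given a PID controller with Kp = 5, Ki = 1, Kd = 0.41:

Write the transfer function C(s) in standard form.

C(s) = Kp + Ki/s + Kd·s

Substituting values: C(s) = 5 + 1/s + 0.41s = (0.41s² + 5s + 1)/s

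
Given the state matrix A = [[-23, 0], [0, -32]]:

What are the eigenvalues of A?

For diagonal matrix, eigenvalues are diagonal entries: λ₁ = -23, λ₂ = -32.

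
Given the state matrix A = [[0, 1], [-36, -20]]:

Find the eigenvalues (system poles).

det(A - λI) = λ² - (-20)λ + 36 = (λ - (-2))(λ - (-18)). Eigenvalues: -2, -18.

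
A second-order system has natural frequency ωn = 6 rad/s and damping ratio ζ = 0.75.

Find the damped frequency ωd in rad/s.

ωd = ωn√(1 - ζ²) = 6√(1 - 0.75²) = 3.97 rad/s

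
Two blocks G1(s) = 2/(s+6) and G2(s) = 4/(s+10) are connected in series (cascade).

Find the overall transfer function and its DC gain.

Series: multiply transfer functions. G_eq = 2/(s+6) × 4/(s+10) = 8/((s+6)(s+10)). DC gain = 8/(6×10) = 0.1333.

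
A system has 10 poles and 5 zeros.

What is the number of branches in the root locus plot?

Root locus has n branches where n = number of poles = 10.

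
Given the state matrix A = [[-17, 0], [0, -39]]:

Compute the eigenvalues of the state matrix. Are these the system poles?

For diagonal matrix, eigenvalues are diagonal entries: λ₁ = -17, λ₂ = -39. Eigenvalues of A = system poles.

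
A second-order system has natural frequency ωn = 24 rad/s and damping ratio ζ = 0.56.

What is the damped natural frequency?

ωd = ωn√(1 - ζ²) = 24√(1 - 0.56²) = 19.88 rad/s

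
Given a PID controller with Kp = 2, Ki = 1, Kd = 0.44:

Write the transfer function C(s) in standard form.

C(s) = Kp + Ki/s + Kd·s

Substituting values: C(s) = 2 + 1/s + 0.44s = (0.44s² + 2s + 1)/s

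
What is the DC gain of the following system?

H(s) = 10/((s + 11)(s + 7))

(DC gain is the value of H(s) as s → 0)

DC gain = H(0) = 10/(11 × 7) = 10/77 = 0.1299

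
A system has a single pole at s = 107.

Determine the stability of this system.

Pole at s = 107 is in the right half-plane. Unstable.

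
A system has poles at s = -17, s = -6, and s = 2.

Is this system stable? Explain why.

Pole(s) at s = 2 are not in the left half-plane. System is unstable.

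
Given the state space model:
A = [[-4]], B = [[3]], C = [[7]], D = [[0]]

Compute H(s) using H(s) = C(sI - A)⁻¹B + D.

(sI - A)⁻¹ = 1/(s + 4). H(s) = 7 × 3/(s + 4) + 0 = 21/(s + 4).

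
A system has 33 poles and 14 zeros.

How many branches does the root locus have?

Root locus has n branches where n = number of poles = 33.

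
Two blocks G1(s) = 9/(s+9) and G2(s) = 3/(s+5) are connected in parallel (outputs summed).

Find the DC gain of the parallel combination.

Parallel: G_eq = G1 + G2. DC gain = G1(0) + G2(0) = 9/9 + 3/5 = 1 + 0.6 = 1.6.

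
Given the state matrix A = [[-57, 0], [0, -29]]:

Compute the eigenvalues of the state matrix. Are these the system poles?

For diagonal matrix, eigenvalues are diagonal entries: λ₁ = -57, λ₂ = -29. Eigenvalues of A = system poles.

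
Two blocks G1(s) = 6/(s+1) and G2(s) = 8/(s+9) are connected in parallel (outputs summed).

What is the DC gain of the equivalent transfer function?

Parallel: G_eq = G1 + G2. DC gain = G1(0) + G2(0) = 6/1 + 8/9 = 6 + 0.8889 = 6.8889.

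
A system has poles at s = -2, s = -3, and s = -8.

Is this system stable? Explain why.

All poles are in the left half-plane. System is stable.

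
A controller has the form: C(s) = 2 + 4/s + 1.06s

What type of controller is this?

This is a Proportional-Integral-Derivative (PID) controller.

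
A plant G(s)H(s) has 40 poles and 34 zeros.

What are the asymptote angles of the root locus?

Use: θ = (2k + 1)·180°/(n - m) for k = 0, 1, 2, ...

n - m = 40 - 34 = 6. Angles: θk = (2k + 1)·180°/6 = 30°, 90°, 150°, 210°, 270°, 330°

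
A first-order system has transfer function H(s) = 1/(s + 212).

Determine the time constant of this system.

For H(s) = 1/(s + 1/τ), the pole is at -1/τ = -212, so τ = 1/212 = 0.0047 s.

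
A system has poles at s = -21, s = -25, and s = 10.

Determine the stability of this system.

Pole(s) at s = 10 are not in the left half-plane. System is unstable.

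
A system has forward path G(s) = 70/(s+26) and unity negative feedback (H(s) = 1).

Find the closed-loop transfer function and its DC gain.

T(s) = G/(1+GH) = [70/(s+26)] / [1 + 70/(s+26)] = 70/(s+26+70) = 70/(s+96). DC gain = 70/96 = 0.7292.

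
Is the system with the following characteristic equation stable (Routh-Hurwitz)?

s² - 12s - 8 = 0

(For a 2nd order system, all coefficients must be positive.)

Coefficients: 1, -12, -8. b=-12, c=-8 not positive, so system is unstable.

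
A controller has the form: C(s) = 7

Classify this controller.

This is a Proportional (P) controller.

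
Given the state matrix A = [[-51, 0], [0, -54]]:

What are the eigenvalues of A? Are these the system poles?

For diagonal matrix, eigenvalues are diagonal entries: λ₁ = -51, λ₂ = -54. Eigenvalues of A = system poles.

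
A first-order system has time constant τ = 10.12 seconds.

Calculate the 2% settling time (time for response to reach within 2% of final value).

For first-order system, 2% settling time ≈ 4τ = 4 × 10.12 = 40.48 s.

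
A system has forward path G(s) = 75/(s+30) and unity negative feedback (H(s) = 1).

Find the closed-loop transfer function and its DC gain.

T(s) = G/(1+GH) = [75/(s+30)] / [1 + 75/(s+30)] = 75/(s+30+75) = 75/(s+105). DC gain = 75/105 = 0.7143.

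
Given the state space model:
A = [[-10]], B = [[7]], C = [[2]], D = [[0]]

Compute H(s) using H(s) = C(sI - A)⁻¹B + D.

(sI - A)⁻¹ = 1/(s + 10). H(s) = 2 × 7/(s + 10) + 0 = 14/(s + 10).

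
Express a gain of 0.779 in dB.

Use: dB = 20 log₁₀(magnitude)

dB = 20 log₁₀(0.779) = -2.2 dB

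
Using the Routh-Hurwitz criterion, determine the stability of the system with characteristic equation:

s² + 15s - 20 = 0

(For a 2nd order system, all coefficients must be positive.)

Coefficients: 1, 15, -20. c=-20 not positive, so system is unstable.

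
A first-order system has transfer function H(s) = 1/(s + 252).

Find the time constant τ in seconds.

For H(s) = 1/(s + 1/τ), the pole is at -1/τ = -252, so τ = 1/252 = 0.0040 s.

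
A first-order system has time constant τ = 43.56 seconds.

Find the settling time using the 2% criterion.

For first-order system, 2% settling time ≈ 4τ = 4 × 43.56 = 174.24 s.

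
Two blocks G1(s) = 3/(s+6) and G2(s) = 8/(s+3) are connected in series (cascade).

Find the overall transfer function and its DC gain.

Series: multiply transfer functions. G_eq = 3/(s+6) × 8/(s+3) = 24/((s+6)(s+3)). DC gain = 24/(6×3) = 1.3333.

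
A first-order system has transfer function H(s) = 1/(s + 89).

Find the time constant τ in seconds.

For H(s) = 1/(s + 1/τ), the pole is at -1/τ = -89, so τ = 1/89 = 0.0112 s.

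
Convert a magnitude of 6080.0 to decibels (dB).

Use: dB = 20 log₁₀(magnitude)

dB = 20 log₁₀(6080.0) = 75.7 dB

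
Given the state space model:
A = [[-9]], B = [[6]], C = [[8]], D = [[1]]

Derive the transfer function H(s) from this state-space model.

(sI - A)⁻¹ = 1/(s + 9). H(s) = 8×6/(s + 9) + 1 = (s + 57)/(s + 9).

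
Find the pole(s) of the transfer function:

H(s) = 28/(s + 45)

Pole is where denominator = 0: s + 45 = 0, so s = -45.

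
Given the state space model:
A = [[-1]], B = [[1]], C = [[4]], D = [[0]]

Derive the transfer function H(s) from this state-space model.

(sI - A)⁻¹ = 1/(s + 1). H(s) = 4 × 1/(s + 1) + 0 = 4/(s + 1).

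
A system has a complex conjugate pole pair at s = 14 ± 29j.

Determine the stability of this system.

Real part of poles is 14 (> 0, right half-plane). Unstable.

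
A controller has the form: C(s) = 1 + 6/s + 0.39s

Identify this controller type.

This is a Proportional-Integral-Derivative (PID) controller.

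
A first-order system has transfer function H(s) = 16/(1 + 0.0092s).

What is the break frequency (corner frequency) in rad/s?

Corner frequency = 1/τ = 1/0.0092 = 108.696 rad/s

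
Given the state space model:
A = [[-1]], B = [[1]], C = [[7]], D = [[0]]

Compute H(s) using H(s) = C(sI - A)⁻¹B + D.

(sI - A)⁻¹ = 1/(s + 1). H(s) = 7 × 1/(s + 1) + 0 = 7/(s + 1).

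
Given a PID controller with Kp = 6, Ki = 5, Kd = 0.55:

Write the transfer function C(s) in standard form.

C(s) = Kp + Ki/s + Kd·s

Substituting values: C(s) = 6 + 5/s + 0.55s = (0.55s² + 6s + 5)/s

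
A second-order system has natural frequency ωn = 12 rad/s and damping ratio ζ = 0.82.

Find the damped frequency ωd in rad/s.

ωd = ωn√(1 - ζ²) = 12√(1 - 0.82²) = 6.87 rad/s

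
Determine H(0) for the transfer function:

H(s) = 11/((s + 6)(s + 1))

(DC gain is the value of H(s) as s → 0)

DC gain = H(0) = 11/(6 × 1) = 11/6 = 1.8333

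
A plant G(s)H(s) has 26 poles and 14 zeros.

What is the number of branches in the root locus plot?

Root locus has n branches where n = number of poles = 26.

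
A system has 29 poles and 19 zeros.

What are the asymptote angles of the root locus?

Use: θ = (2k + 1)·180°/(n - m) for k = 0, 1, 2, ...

n - m = 29 - 19 = 10. Angles: θk = (2k + 1)·180°/10 = 18°, 54°, 90°, 126°, 162°, 198°, 234°, 270°, 306°, 342°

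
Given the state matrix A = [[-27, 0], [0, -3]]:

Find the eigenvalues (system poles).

For diagonal matrix, eigenvalues are diagonal entries: λ₁ = -27, λ₂ = -3.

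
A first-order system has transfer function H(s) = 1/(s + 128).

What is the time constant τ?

For H(s) = 1/(s + 1/τ), the pole is at -1/τ = -128, so τ = 1/128 = 0.0078125 s.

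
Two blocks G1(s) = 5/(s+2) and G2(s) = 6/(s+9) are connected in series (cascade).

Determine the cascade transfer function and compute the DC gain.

Series: multiply transfer functions. G_eq = 5/(s+2) × 6/(s+9) = 30/((s+2)(s+9)). DC gain = 30/(2×9) = 1.6667.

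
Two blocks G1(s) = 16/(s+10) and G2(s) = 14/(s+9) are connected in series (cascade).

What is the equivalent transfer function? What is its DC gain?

Series: multiply transfer functions. G_eq = 16/(s+10) × 14/(s+9) = 224/((s+10)(s+9)). DC gain = 224/(10×9) = 2.4889.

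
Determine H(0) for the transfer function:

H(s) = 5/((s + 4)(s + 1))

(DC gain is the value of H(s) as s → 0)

DC gain = H(0) = 5/(4 × 1) = 5/4 = 1.25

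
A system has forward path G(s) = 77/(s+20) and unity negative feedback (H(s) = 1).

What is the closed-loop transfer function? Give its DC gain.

T(s) = G/(1+GH) = [77/(s+20)] / [1 + 77/(s+20)] = 77/(s+20+77) = 77/(s+97). DC gain = 77/97 = 0.7938.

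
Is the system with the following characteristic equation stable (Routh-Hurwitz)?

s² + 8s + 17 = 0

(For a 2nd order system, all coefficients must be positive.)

Coefficients: 1, 8, 17. All positive, so system is stable.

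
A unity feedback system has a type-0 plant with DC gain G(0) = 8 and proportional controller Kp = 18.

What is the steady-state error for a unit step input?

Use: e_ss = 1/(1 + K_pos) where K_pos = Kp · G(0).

K_pos = Kp · G(0) = 18 × 8 = 144. e_ss = 1/(1 + 144) = 0.0069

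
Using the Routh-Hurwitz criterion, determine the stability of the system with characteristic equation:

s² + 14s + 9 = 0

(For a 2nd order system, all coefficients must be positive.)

Coefficients: 1, 14, 9. All positive, so system is stable.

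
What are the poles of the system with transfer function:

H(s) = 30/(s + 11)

Pole is where denominator = 0: s + 11 = 0, so s = -11.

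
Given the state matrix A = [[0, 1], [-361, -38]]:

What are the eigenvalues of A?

det(A - λI) = λ² - (-38)λ + 361 = (λ - (-19))(λ - (-19)). Eigenvalues: -19, -19.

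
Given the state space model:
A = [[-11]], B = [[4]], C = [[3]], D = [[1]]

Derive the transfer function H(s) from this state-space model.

(sI - A)⁻¹ = 1/(s + 11). H(s) = 3×4/(s + 11) + 1 = (s + 23)/(s + 11).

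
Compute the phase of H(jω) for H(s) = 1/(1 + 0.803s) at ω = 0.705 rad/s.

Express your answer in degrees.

Phase = -arctan(ωτ) = -arctan(0.705 × 0.803) = -29.5°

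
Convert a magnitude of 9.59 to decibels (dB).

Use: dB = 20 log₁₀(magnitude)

dB = 20 log₁₀(9.59) = 19.6 dB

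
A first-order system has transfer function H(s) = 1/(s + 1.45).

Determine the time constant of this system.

For H(s) = 1/(s + 1/τ), the pole is at -1/τ = -1.45, so τ = 1/1.45 = 0.6897 s.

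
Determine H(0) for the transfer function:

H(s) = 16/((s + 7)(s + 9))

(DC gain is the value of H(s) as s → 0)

DC gain = H(0) = 16/(7 × 9) = 16/63 = 0.2540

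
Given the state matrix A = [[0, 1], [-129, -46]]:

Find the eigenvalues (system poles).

det(A - λI) = λ² - (-46)λ + 129 = (λ - (-43))(λ - (-3)). Eigenvalues: -43, -3.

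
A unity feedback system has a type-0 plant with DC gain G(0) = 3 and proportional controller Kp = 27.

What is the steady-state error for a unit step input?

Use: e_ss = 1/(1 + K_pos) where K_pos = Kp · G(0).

K_pos = Kp · G(0) = 27 × 3 = 81. e_ss = 1/(1 + 81) = 0.0122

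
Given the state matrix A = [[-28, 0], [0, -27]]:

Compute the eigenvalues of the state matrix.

For diagonal matrix, eigenvalues are diagonal entries: λ₁ = -28, λ₂ = -27.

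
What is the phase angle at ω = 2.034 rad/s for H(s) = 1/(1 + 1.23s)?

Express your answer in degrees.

Phase = -arctan(ωτ) = -arctan(2.034 × 1.23) = -68.2°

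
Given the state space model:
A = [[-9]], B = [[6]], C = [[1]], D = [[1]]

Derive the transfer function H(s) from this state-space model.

(sI - A)⁻¹ = 1/(s + 9). H(s) = 1×6/(s + 9) + 1 = (s + 15)/(s + 9).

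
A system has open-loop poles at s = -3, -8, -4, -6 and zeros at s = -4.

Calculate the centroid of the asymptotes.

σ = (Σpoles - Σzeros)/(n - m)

σ = (Σpoles - Σzeros)/(n - m) = (-21 - (-4))/(4 - 1) = -17/3 = -5.67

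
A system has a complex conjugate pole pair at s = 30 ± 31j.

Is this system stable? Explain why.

Real part of poles is 30 (> 0, right half-plane). Unstable.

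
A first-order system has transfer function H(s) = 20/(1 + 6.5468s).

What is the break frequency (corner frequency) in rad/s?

Corner frequency = 1/τ = 1/6.5468 = 0.153 rad/s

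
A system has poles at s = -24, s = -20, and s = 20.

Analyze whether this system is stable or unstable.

Pole(s) at s = 20 are not in the left half-plane. System is unstable.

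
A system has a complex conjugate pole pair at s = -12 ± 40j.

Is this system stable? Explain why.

Real part of poles is -12 (< 0, left half-plane). Stable.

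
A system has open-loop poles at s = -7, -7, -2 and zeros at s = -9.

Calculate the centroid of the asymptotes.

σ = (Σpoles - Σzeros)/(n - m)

σ = (Σpoles - Σzeros)/(n - m) = (-16 - (-9))/(3 - 1) = -7/2 = -3.5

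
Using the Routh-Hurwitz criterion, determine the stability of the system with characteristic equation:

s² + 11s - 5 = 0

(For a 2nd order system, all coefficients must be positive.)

Coefficients: 1, 11, -5. c=-5 not positive, so system is unstable.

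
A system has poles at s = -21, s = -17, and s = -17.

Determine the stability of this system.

All poles are in the left half-plane. System is stable.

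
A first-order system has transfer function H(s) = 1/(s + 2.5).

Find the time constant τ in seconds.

For H(s) = 1/(s + 1/τ), the pole is at -1/τ = -2.5, so τ = 1/2.5 = 0.4 s.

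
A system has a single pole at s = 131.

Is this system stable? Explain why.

Pole at s = 131 is in the right half-plane. Unstable.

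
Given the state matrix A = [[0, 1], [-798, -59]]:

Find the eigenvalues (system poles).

det(A - λI) = λ² - (-59)λ + 798 = (λ - (-38))(λ - (-21)). Eigenvalues: -38, -21.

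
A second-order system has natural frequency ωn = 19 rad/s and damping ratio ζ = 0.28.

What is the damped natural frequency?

ωd = ωn√(1 - ζ²) = 19√(1 - 0.28²) = 18.24 rad/s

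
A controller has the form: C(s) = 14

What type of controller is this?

This is a Proportional (P) controller.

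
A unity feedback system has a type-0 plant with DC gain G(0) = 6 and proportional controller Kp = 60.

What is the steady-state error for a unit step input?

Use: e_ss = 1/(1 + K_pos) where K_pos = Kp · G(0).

K_pos = Kp · G(0) = 60 × 6 = 360. e_ss = 1/(1 + 360) = 0.0028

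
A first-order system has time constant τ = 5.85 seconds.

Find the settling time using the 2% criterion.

For first-order system, 2% settling time ≈ 4τ = 4 × 5.85 = 23.4 s.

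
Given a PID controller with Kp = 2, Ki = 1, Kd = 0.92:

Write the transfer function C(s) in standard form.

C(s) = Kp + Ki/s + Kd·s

Substituting values: C(s) = 2 + 1/s + 0.92s = (0.92s² + 2s + 1)/s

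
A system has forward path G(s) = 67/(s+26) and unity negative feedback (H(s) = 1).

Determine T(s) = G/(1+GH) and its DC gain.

T(s) = G/(1+GH) = [67/(s+26)] / [1 + 67/(s+26)] = 67/(s+26+67) = 67/(s+93). DC gain = 67/93 = 0.7204.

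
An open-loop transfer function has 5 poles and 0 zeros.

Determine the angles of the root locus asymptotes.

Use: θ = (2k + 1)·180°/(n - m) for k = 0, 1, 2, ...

n - m = 5 - 0 = 5. Angles: θk = (2k + 1)·180°/5 = 36°, 108°, 180°, 252°, 324°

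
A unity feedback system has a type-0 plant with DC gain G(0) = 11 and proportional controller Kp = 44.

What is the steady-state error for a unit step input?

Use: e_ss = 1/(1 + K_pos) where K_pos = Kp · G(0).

K_pos = Kp · G(0) = 44 × 11 = 484. e_ss = 1/(1 + 484) = 0.0021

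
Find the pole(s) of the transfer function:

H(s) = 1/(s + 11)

Pole is where denominator = 0: s + 11 = 0, so s = -11.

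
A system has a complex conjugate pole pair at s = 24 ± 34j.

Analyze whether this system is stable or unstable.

Real part of poles is 24 (> 0, right half-plane). Unstable.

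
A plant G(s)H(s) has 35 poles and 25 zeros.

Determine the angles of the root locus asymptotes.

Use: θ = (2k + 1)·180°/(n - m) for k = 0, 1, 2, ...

n - m = 35 - 25 = 10. Angles: θk = (2k + 1)·180°/10 = 18°, 54°, 90°, 126°, 162°, 198°, 234°, 270°, 306°, 342°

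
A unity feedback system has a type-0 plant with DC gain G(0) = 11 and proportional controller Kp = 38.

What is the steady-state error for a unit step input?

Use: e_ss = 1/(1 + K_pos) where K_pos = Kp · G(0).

K_pos = Kp · G(0) = 38 × 11 = 418. e_ss = 1/(1 + 418) = 0.0024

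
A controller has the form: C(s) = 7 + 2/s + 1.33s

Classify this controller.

This is a Proportional-Integral-Derivative (PID) controller.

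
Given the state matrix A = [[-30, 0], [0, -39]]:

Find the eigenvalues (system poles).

For diagonal matrix, eigenvalues are diagonal entries: λ₁ = -30, λ₂ = -39.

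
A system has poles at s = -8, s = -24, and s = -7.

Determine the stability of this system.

All poles are in the left half-plane. System is stable.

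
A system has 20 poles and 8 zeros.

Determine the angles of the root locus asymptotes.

n - m = 20 - 8 = 12. Angles: θk = (2k + 1)·180°/12 = 15°, 45°, 75°, 105°, 135°, 165°, 195°, 225°, 255°, 285°, 315°, 345°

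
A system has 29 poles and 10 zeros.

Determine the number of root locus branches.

Root locus has n branches where n = number of poles = 29.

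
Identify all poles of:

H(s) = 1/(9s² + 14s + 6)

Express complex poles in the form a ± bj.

Discriminant = 14² - 4×9×6 = 196 - 216 = -20 < 0, so the poles are a complex conjugate pair s = (-14 ± j√20)/(2×9). Real part = -14/(2×9) = -14/18 ≈ -0.7778; imaginary part = ±√20/(2×9) ≈ 0.2485. Poles: s = -0.7778 ± 0.2485j.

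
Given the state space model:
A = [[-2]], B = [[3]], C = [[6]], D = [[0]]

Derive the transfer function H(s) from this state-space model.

(sI - A)⁻¹ = 1/(s + 2). H(s) = 6 × 3/(s + 2) + 0 = 18/(s + 2).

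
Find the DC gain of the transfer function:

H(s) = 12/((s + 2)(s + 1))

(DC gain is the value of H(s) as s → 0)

DC gain = H(0) = 12/(2 × 1) = 12/2 = 6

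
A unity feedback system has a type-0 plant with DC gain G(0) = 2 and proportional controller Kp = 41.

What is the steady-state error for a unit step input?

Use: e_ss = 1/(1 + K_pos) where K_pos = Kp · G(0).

K_pos = Kp · G(0) = 41 × 2 = 82. e_ss = 1/(1 + 82) = 0.0120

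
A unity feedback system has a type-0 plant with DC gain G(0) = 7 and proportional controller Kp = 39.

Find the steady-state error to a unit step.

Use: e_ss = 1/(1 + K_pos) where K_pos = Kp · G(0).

K_pos = Kp · G(0) = 39 × 7 = 273. e_ss = 1/(1 + 273) = 0.0036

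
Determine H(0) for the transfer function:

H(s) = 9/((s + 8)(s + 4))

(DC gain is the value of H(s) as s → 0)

DC gain = H(0) = 9/(8 × 4) = 9/32 = 0.28125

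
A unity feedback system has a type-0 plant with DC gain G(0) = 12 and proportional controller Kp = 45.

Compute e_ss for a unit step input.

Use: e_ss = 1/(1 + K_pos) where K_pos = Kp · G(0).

K_pos = Kp · G(0) = 45 × 12 = 540. e_ss = 1/(1 + 540) = 0.0018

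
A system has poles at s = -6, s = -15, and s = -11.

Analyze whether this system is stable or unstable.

All poles are in the left half-plane. System is stable.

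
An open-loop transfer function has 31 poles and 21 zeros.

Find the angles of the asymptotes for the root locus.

n - m = 31 - 21 = 10. Angles: θk = (2k + 1)·180°/10 = 18°, 54°, 90°, 126°, 162°, 198°, 234°, 270°, 306°, 342°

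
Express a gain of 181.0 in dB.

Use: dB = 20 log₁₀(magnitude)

dB = 20 log₁₀(181.0) = 45.2 dB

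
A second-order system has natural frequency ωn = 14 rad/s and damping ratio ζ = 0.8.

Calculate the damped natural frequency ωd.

ωd = ωn√(1 - ζ²) = 14√(1 - 0.8²) = 8.4 rad/s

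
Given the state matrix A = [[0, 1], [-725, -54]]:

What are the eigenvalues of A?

det(A - λI) = λ² - (-54)λ + 725 = (λ - (-25))(λ - (-29)). Eigenvalues: -25, -29.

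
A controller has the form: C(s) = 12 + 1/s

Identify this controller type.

This is a Proportional-Integral (PI) controller.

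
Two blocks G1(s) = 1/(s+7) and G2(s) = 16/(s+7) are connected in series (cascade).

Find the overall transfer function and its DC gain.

Series: multiply transfer functions. G_eq = 1/(s+7) × 16/(s+7) = 16/((s+7)(s+7)). DC gain = 16/(7×7) = 0.3265.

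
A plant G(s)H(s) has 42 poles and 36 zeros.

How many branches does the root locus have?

Root locus has n branches where n = number of poles = 42.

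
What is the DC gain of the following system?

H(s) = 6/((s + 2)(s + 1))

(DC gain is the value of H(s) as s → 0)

DC gain = H(0) = 6/(2 × 1) = 6/2 = 3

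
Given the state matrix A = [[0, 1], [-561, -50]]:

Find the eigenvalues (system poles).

det(A - λI) = λ² - (-50)λ + 561 = (λ - (-33))(λ - (-17)). Eigenvalues: -33, -17.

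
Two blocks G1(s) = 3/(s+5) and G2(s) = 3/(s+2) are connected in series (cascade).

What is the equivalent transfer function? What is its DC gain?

Series: multiply transfer functions. G_eq = 3/(s+5) × 3/(s+2) = 9/((s+5)(s+2)). DC gain = 9/(5×2) = 0.9.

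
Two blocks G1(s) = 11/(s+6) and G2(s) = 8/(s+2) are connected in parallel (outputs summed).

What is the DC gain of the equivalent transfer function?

Parallel: G_eq = G1 + G2. DC gain = G1(0) + G2(0) = 11/6 + 8/2 = 1.8333 + 4 = 5.8333.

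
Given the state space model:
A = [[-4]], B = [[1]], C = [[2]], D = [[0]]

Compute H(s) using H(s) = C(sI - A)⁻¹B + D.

(sI - A)⁻¹ = 1/(s + 4). H(s) = 2 × 1/(s + 4) + 0 = 2/(s + 4).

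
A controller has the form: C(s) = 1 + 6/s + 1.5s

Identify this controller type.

This is a Proportional-Integral-Derivative (PID) controller.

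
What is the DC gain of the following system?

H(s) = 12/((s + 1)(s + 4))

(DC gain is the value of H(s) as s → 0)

DC gain = H(0) = 12/(1 × 4) = 12/4 = 3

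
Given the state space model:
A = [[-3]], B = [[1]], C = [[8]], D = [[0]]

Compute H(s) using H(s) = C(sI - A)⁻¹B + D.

(sI - A)⁻¹ = 1/(s + 3). H(s) = 8 × 1/(s + 3) + 0 = 8/(s + 3).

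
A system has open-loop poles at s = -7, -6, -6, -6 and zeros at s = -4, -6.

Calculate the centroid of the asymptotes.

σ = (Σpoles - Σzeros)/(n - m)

σ = (Σpoles - Σzeros)/(n - m) = (-25 - (-10))/(4 - 2) = -15/2 = -7.5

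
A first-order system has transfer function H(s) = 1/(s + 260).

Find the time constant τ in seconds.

For H(s) = 1/(s + 1/τ), the pole is at -1/τ = -260, so τ = 1/260 = 0.0038 s.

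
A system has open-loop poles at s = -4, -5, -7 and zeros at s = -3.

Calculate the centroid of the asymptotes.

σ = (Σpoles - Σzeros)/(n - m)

σ = (Σpoles - Σzeros)/(n - m) = (-16 - (-3))/(3 - 1) = -13/2 = -6.5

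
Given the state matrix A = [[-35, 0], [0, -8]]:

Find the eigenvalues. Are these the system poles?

For diagonal matrix, eigenvalues are diagonal entries: λ₁ = -35, λ₂ = -8. Eigenvalues of A = system poles.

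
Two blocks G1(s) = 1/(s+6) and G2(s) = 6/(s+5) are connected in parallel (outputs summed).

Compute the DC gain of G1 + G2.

Parallel: G_eq = G1 + G2. DC gain = G1(0) + G2(0) = 1/6 + 6/5 = 0.1667 + 1.2 = 1.3667.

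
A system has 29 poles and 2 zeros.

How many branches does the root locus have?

Root locus has n branches where n = number of poles = 29.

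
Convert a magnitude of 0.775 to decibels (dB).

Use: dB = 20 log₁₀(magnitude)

dB = 20 log₁₀(0.775) = -2.2 dB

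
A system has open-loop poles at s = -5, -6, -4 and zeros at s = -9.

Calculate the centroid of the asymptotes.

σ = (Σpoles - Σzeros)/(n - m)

σ = (Σpoles - Σzeros)/(n - m) = (-15 - (-9))/(3 - 1) = -6/2 = -3.0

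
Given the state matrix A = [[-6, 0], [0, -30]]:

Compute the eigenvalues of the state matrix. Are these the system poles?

For diagonal matrix, eigenvalues are diagonal entries: λ₁ = -6, λ₂ = -30. Eigenvalues of A = system poles.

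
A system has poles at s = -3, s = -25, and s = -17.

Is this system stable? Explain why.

All poles are in the left half-plane. System is stable.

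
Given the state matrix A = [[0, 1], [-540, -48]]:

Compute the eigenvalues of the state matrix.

det(A - λI) = λ² - (-48)λ + 540 = (λ - (-30))(λ - (-18)). Eigenvalues: -30, -18.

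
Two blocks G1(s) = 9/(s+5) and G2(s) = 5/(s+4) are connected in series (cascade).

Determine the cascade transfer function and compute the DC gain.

Series: multiply transfer functions. G_eq = 9/(s+5) × 5/(s+4) = 45/((s+5)(s+4)). DC gain = 45/(5×4) = 2.25.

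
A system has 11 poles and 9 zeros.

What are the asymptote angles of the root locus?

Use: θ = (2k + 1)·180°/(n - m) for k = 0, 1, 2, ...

n - m = 11 - 9 = 2. Angles: θk = (2k + 1)·180°/2 = 90°, 270°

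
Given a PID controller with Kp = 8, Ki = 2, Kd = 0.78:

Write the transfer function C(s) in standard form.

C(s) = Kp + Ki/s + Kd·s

Substituting values: C(s) = 8 + 2/s + 0.78s = (0.78s² + 8s + 2)/s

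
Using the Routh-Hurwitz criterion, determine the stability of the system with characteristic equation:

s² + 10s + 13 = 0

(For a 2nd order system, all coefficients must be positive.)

Coefficients: 1, 10, 13. All positive, so system is stable.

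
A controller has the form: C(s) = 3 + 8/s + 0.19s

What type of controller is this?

This is a Proportional-Integral-Derivative (PID) controller.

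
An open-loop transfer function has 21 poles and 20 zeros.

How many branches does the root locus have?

Root locus has n branches where n = number of poles = 21.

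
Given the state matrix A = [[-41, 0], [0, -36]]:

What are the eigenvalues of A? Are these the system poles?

For diagonal matrix, eigenvalues are diagonal entries: λ₁ = -41, λ₂ = -36. Eigenvalues of A = system poles.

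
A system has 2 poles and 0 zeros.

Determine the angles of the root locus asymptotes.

n - m = 2 - 0 = 2. Angles: θk = (2k + 1)·180°/2 = 90°, 270°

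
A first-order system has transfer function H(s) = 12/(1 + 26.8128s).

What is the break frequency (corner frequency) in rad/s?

Corner frequency = 1/τ = 1/26.8128 = 0.037 rad/s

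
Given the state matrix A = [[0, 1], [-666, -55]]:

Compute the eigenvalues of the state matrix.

det(A - λI) = λ² - (-55)λ + 666 = (λ - (-18))(λ - (-37)). Eigenvalues: -18, -37.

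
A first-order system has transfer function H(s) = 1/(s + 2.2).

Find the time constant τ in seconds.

For H(s) = 1/(s + 1/τ), the pole is at -1/τ = -2.2, so τ = 1/2.2 = 0.4545 s.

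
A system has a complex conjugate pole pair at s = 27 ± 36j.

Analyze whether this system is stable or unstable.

Real part of poles is 27 (> 0, right half-plane). Unstable.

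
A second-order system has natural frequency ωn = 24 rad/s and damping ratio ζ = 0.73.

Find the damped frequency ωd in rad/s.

ωd = ωn√(1 - ζ²) = 24√(1 - 0.73²) = 16.4 rad/s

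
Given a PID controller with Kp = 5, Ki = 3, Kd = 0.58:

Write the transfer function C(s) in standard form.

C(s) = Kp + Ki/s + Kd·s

Substituting values: C(s) = 5 + 3/s + 0.58s = (0.58s² + 5s + 3)/s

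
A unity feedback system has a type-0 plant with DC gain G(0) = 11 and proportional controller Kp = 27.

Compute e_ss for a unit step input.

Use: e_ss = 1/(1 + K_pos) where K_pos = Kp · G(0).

K_pos = Kp · G(0) = 27 × 11 = 297. e_ss = 1/(1 + 297) = 0.0034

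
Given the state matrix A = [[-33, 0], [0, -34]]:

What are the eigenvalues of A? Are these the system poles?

For diagonal matrix, eigenvalues are diagonal entries: λ₁ = -33, λ₂ = -34. Eigenvalues of A = system poles.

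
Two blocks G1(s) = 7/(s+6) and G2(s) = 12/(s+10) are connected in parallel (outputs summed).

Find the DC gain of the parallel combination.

Parallel: G_eq = G1 + G2. DC gain = G1(0) + G2(0) = 7/6 + 12/10 = 1.1667 + 1.2 = 2.3667.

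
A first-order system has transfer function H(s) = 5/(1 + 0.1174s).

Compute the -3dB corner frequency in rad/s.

Corner frequency = 1/τ = 1/0.1174 = 8.518 rad/s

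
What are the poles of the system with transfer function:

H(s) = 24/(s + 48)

Pole is where denominator = 0: s + 48 = 0, so s = -48.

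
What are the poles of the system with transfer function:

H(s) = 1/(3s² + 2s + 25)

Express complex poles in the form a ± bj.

Discriminant = 2² - 4×3×25 = 4 - 300 = -296 < 0, so the poles are a complex conjugate pair s = (-2 ± j√296)/(2×3). Real part = -2/(2×3) = -2/6 ≈ -0.3333; imaginary part = ±√296/(2×3) ≈ 2.8674. Poles: s = -0.3333 ± 2.8674j.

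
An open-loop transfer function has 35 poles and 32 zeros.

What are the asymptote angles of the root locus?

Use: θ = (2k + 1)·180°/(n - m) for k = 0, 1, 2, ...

n - m = 35 - 32 = 3. Angles: θk = (2k + 1)·180°/3 = 60°, 180°, 300°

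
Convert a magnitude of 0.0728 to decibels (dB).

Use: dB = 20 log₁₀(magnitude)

dB = 20 log₁₀(0.0728) = -22.8 dB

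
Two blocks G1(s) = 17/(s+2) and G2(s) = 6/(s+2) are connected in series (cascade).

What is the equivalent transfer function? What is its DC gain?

Series: multiply transfer functions. G_eq = 17/(s+2) × 6/(s+2) = 102/((s+2)(s+2)). DC gain = 102/(2×2) = 25.5.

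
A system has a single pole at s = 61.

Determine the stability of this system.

Pole at s = 61 is in the right half-plane. Unstable.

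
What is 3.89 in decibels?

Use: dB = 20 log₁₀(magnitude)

dB = 20 log₁₀(3.89) = 11.8 dB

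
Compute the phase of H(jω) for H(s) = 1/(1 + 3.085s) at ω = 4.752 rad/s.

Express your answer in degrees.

Phase = -arctan(ωτ) = -arctan(4.752 × 3.085) = -86.1°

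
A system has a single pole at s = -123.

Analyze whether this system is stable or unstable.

Pole at s = -123 is in the left half-plane. Stable.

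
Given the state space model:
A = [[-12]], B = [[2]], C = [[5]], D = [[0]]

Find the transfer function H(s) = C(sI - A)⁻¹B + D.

(sI - A)⁻¹ = 1/(s + 12). H(s) = 5 × 2/(s + 12) + 0 = 10/(s + 12).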